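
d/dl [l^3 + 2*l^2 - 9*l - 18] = 3*l^2 + 4*l - 9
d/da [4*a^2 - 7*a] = 8*a - 7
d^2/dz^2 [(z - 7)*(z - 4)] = 2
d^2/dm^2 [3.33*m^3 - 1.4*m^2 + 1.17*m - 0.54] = 19.98*m - 2.8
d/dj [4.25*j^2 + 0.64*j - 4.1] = 8.5*j + 0.64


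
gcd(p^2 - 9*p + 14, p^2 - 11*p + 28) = p - 7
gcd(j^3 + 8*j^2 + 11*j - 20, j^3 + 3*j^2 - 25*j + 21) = j - 1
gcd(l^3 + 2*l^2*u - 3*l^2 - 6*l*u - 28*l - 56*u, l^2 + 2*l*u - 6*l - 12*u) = l + 2*u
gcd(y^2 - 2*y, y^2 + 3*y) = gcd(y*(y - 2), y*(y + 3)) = y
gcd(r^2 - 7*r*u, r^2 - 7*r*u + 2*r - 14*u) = r - 7*u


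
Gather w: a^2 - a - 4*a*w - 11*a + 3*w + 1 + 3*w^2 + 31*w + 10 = a^2 - 12*a + 3*w^2 + w*(34 - 4*a) + 11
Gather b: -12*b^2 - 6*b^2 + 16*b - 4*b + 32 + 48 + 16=-18*b^2 + 12*b + 96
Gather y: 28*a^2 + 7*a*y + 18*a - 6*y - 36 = 28*a^2 + 18*a + y*(7*a - 6) - 36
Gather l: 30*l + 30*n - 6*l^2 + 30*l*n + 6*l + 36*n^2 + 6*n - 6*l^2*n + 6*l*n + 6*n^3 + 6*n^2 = l^2*(-6*n - 6) + l*(36*n + 36) + 6*n^3 + 42*n^2 + 36*n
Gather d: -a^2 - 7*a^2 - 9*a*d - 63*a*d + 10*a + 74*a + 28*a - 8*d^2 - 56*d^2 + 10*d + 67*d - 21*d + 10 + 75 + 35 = -8*a^2 + 112*a - 64*d^2 + d*(56 - 72*a) + 120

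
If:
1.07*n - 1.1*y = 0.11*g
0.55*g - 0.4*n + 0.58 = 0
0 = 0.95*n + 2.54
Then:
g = -3.00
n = -2.67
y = -2.30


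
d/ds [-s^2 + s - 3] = 1 - 2*s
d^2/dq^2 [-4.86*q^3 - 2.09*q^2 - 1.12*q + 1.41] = -29.16*q - 4.18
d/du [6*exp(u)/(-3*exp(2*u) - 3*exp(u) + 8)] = (18*exp(2*u) + 48)*exp(u)/(9*exp(4*u) + 18*exp(3*u) - 39*exp(2*u) - 48*exp(u) + 64)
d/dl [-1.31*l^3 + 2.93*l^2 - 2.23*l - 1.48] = -3.93*l^2 + 5.86*l - 2.23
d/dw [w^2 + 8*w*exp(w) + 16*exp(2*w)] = 8*w*exp(w) + 2*w + 32*exp(2*w) + 8*exp(w)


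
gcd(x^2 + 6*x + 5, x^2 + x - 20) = x + 5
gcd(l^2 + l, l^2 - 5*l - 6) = l + 1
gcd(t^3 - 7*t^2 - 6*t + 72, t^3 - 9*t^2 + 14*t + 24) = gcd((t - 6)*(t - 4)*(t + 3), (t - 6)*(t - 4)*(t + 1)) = t^2 - 10*t + 24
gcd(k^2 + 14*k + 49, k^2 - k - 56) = k + 7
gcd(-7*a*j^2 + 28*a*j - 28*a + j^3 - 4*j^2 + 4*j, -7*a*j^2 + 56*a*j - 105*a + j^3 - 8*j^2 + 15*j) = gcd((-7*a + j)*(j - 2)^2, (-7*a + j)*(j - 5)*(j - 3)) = 7*a - j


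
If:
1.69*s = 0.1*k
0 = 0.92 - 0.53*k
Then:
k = 1.74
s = 0.10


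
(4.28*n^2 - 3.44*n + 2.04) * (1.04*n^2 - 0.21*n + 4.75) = 4.4512*n^4 - 4.4764*n^3 + 23.174*n^2 - 16.7684*n + 9.69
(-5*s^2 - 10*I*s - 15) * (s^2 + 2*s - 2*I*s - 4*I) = -5*s^4 - 10*s^3 - 35*s^2 - 70*s + 30*I*s + 60*I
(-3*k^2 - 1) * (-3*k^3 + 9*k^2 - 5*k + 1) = 9*k^5 - 27*k^4 + 18*k^3 - 12*k^2 + 5*k - 1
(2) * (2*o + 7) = 4*o + 14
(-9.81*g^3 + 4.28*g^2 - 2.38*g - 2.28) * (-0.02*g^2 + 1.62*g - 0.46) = 0.1962*g^5 - 15.9778*g^4 + 11.4938*g^3 - 5.7788*g^2 - 2.5988*g + 1.0488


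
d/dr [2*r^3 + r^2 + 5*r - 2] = 6*r^2 + 2*r + 5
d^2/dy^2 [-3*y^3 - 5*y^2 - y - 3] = -18*y - 10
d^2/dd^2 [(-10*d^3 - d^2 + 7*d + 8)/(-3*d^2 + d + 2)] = 4*(5*d^3 - 69*d^2 + 33*d - 19)/(27*d^6 - 27*d^5 - 45*d^4 + 35*d^3 + 30*d^2 - 12*d - 8)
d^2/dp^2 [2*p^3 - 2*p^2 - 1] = 12*p - 4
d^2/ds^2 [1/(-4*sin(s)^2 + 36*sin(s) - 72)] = (4*sin(s)^4 - 27*sin(s)^3 + 3*sin(s)^2 + 216*sin(s) - 126)/(4*(sin(s)^2 - 9*sin(s) + 18)^3)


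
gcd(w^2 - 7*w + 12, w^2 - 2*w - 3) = w - 3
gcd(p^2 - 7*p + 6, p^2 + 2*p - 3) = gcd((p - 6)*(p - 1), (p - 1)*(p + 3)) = p - 1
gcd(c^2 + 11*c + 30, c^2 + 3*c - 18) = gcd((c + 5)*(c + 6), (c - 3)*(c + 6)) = c + 6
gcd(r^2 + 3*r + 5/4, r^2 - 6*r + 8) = 1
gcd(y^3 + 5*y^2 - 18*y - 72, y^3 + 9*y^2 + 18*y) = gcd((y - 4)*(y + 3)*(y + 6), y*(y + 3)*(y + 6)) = y^2 + 9*y + 18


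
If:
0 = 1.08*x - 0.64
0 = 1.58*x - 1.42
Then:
No Solution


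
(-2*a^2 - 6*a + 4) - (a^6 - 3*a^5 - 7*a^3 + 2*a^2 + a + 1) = -a^6 + 3*a^5 + 7*a^3 - 4*a^2 - 7*a + 3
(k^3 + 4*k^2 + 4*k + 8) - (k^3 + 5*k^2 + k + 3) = -k^2 + 3*k + 5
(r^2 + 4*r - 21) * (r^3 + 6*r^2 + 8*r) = r^5 + 10*r^4 + 11*r^3 - 94*r^2 - 168*r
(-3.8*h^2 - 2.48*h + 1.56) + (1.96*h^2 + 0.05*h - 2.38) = -1.84*h^2 - 2.43*h - 0.82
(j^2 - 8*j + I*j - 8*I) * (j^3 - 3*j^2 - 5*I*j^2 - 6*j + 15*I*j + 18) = j^5 - 11*j^4 - 4*I*j^4 + 23*j^3 + 44*I*j^3 + 11*j^2 - 102*I*j^2 - 24*j + 66*I*j - 144*I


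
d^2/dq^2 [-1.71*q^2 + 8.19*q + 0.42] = -3.42000000000000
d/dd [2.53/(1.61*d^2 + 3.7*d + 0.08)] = (-8.1466*d - 9.361)/(1.61*d^2 + 3.7*d + 0.08)^2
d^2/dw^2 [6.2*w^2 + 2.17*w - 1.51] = 12.4000000000000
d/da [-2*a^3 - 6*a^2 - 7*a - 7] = -6*a^2 - 12*a - 7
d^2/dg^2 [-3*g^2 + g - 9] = -6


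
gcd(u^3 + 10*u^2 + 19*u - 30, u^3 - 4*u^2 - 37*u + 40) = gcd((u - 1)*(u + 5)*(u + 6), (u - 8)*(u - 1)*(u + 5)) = u^2 + 4*u - 5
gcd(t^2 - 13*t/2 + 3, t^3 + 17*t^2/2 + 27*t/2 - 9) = t - 1/2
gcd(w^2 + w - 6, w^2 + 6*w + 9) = w + 3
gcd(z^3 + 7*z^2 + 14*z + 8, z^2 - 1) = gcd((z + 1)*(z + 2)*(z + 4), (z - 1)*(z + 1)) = z + 1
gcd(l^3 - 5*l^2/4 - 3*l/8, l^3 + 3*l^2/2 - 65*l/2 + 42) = l - 3/2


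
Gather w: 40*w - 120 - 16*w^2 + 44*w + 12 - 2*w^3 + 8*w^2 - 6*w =-2*w^3 - 8*w^2 + 78*w - 108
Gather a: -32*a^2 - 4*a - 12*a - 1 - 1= -32*a^2 - 16*a - 2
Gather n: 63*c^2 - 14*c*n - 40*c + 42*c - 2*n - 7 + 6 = 63*c^2 + 2*c + n*(-14*c - 2) - 1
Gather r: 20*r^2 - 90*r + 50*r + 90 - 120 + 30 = 20*r^2 - 40*r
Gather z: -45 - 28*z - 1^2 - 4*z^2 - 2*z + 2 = -4*z^2 - 30*z - 44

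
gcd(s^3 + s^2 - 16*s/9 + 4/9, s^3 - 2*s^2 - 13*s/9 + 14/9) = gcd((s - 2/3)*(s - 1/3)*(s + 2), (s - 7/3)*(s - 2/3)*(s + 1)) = s - 2/3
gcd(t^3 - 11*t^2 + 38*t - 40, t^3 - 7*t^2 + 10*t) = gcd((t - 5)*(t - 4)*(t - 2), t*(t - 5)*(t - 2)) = t^2 - 7*t + 10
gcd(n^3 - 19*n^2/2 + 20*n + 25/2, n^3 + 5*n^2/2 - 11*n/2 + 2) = 1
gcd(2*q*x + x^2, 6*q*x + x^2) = x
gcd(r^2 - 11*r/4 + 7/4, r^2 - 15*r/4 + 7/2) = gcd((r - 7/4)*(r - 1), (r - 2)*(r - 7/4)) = r - 7/4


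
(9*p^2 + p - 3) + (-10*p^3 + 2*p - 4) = -10*p^3 + 9*p^2 + 3*p - 7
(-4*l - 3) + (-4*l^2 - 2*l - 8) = -4*l^2 - 6*l - 11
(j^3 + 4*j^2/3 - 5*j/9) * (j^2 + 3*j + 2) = j^5 + 13*j^4/3 + 49*j^3/9 + j^2 - 10*j/9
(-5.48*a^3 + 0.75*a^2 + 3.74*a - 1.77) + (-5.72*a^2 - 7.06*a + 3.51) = -5.48*a^3 - 4.97*a^2 - 3.32*a + 1.74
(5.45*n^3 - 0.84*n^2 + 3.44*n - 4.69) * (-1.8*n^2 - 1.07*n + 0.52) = -9.81*n^5 - 4.3195*n^4 - 2.4592*n^3 + 4.3244*n^2 + 6.8071*n - 2.4388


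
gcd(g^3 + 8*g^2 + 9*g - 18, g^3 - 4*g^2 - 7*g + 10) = g - 1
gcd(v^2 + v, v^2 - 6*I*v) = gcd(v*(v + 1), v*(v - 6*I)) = v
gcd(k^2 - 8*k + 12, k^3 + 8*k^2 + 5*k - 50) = k - 2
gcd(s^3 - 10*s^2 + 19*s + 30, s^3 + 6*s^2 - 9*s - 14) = s + 1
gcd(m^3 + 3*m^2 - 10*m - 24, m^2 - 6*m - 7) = 1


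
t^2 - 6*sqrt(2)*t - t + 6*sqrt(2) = (t - 1)*(t - 6*sqrt(2))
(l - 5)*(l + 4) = l^2 - l - 20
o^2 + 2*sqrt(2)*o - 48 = (o - 4*sqrt(2))*(o + 6*sqrt(2))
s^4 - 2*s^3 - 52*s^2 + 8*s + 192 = (s - 8)*(s - 2)*(s + 2)*(s + 6)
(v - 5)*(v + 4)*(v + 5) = v^3 + 4*v^2 - 25*v - 100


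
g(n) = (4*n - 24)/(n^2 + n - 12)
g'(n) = (-2*n - 1)*(4*n - 24)/(n^2 + n - 12)^2 + 4/(n^2 + n - 12) = 4*(n^2 + n - (n - 6)*(2*n + 1) - 12)/(n^2 + n - 12)^2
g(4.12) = -0.83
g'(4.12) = 1.28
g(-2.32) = 3.72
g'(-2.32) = -1.96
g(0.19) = 1.97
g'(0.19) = -0.11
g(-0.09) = 2.02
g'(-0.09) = -0.19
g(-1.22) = 2.46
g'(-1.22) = -0.64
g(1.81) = 2.42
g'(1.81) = 1.04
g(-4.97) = -5.68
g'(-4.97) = -6.05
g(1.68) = 2.30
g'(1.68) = 0.81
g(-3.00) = 6.00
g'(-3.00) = -5.67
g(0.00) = 2.00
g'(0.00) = -0.17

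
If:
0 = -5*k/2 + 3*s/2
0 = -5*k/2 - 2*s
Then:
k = 0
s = 0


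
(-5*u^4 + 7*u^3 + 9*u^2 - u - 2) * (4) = -20*u^4 + 28*u^3 + 36*u^2 - 4*u - 8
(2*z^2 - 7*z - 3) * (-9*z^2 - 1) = -18*z^4 + 63*z^3 + 25*z^2 + 7*z + 3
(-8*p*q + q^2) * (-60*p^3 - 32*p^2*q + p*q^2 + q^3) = 480*p^4*q + 196*p^3*q^2 - 40*p^2*q^3 - 7*p*q^4 + q^5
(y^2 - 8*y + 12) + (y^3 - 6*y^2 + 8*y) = y^3 - 5*y^2 + 12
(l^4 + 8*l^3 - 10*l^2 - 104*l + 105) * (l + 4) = l^5 + 12*l^4 + 22*l^3 - 144*l^2 - 311*l + 420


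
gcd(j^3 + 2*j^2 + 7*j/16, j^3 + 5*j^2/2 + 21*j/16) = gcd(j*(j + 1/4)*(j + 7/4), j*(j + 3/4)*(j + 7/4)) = j^2 + 7*j/4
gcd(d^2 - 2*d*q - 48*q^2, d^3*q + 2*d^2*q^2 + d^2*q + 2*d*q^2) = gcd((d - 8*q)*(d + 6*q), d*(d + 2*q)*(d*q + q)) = 1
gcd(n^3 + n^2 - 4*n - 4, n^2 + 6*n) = 1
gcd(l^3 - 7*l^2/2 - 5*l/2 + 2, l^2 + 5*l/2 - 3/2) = l - 1/2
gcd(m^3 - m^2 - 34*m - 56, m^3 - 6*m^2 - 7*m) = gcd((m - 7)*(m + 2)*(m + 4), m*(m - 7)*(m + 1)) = m - 7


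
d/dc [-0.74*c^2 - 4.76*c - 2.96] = -1.48*c - 4.76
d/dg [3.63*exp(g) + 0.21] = 3.63*exp(g)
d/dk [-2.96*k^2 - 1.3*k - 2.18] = -5.92*k - 1.3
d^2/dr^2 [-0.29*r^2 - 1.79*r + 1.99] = -0.580000000000000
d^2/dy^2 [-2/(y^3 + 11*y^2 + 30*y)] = 4*(y*(3*y + 11)*(y^2 + 11*y + 30) - (3*y^2 + 22*y + 30)^2)/(y^3*(y^2 + 11*y + 30)^3)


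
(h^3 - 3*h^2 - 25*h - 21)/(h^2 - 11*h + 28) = (h^2 + 4*h + 3)/(h - 4)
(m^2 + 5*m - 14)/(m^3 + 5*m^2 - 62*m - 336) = (m - 2)/(m^2 - 2*m - 48)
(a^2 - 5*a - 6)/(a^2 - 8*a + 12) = (a + 1)/(a - 2)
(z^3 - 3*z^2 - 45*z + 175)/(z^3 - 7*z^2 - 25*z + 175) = (z^2 + 2*z - 35)/(z^2 - 2*z - 35)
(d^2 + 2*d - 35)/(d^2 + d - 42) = (d - 5)/(d - 6)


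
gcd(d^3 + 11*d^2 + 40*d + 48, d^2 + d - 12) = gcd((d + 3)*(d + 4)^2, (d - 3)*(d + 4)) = d + 4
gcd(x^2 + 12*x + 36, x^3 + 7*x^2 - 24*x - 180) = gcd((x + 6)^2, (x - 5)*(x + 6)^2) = x^2 + 12*x + 36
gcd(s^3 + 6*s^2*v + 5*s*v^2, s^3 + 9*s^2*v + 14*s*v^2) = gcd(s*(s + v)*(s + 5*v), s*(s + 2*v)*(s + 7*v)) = s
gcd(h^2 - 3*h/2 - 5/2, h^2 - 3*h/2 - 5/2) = h^2 - 3*h/2 - 5/2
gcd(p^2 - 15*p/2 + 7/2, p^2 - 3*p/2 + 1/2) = p - 1/2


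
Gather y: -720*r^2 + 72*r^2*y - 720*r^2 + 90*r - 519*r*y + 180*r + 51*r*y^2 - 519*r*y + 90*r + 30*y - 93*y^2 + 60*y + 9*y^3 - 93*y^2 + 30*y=-1440*r^2 + 360*r + 9*y^3 + y^2*(51*r - 186) + y*(72*r^2 - 1038*r + 120)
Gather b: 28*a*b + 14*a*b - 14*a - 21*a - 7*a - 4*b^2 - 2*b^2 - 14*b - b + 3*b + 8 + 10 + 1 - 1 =-42*a - 6*b^2 + b*(42*a - 12) + 18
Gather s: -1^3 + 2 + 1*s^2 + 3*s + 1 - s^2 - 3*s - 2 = 0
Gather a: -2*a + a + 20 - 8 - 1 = 11 - a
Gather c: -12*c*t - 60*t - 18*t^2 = -12*c*t - 18*t^2 - 60*t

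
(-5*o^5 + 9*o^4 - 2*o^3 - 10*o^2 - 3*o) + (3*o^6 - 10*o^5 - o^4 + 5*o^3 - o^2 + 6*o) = 3*o^6 - 15*o^5 + 8*o^4 + 3*o^3 - 11*o^2 + 3*o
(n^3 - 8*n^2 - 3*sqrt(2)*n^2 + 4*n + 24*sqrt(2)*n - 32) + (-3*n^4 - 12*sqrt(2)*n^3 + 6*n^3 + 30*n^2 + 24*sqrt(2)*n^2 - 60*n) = -3*n^4 - 12*sqrt(2)*n^3 + 7*n^3 + 22*n^2 + 21*sqrt(2)*n^2 - 56*n + 24*sqrt(2)*n - 32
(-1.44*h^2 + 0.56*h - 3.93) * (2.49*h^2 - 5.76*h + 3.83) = -3.5856*h^4 + 9.6888*h^3 - 18.5265*h^2 + 24.7816*h - 15.0519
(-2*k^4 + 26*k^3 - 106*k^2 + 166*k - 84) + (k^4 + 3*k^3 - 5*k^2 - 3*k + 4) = -k^4 + 29*k^3 - 111*k^2 + 163*k - 80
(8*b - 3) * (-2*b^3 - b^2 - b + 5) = -16*b^4 - 2*b^3 - 5*b^2 + 43*b - 15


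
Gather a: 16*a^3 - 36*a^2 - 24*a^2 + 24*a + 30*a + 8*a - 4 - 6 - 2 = 16*a^3 - 60*a^2 + 62*a - 12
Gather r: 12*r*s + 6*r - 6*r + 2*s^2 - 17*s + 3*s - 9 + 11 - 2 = 12*r*s + 2*s^2 - 14*s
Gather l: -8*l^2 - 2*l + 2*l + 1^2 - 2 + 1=-8*l^2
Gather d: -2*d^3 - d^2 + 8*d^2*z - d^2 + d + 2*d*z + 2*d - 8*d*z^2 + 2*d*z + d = -2*d^3 + d^2*(8*z - 2) + d*(-8*z^2 + 4*z + 4)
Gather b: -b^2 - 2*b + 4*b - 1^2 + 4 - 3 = -b^2 + 2*b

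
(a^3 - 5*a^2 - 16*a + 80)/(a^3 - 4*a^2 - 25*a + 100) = (a + 4)/(a + 5)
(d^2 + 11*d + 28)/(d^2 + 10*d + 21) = (d + 4)/(d + 3)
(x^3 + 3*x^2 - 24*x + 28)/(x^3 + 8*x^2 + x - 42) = (x - 2)/(x + 3)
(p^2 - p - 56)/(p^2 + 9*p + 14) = (p - 8)/(p + 2)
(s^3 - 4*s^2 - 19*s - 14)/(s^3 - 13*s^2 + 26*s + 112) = (s + 1)/(s - 8)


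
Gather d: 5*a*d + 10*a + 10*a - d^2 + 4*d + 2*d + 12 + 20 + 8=20*a - d^2 + d*(5*a + 6) + 40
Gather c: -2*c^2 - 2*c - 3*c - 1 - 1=-2*c^2 - 5*c - 2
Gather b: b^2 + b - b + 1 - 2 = b^2 - 1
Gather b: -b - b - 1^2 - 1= -2*b - 2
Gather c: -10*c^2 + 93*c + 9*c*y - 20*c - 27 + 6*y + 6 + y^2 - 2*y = -10*c^2 + c*(9*y + 73) + y^2 + 4*y - 21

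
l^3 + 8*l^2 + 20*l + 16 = (l + 2)^2*(l + 4)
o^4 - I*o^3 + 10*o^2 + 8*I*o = o*(o - 4*I)*(o + I)*(o + 2*I)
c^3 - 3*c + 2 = (c - 1)^2*(c + 2)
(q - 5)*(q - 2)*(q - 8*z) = q^3 - 8*q^2*z - 7*q^2 + 56*q*z + 10*q - 80*z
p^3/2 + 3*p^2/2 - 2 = (p/2 + 1)*(p - 1)*(p + 2)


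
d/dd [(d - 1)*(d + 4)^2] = (d + 4)*(3*d + 2)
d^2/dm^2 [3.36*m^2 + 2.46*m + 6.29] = 6.72000000000000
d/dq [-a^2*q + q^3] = -a^2 + 3*q^2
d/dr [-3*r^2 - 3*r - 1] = -6*r - 3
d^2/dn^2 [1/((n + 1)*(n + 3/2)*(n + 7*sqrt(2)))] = 4*(4*(n + 1)^2*(n + 7*sqrt(2))^2 + 2*(n + 1)^2*(n + 7*sqrt(2))*(2*n + 3) + (n + 1)^2*(2*n + 3)^2 + 2*(n + 1)*(n + 7*sqrt(2))^2*(2*n + 3) + (n + 1)*(n + 7*sqrt(2))*(2*n + 3)^2 + (n + 7*sqrt(2))^2*(2*n + 3)^2)/((n + 1)^3*(n + 7*sqrt(2))^3*(2*n + 3)^3)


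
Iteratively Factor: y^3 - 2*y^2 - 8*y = (y - 4)*(y^2 + 2*y) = (y - 4)*(y + 2)*(y)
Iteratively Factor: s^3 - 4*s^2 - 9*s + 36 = (s - 3)*(s^2 - s - 12) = (s - 4)*(s - 3)*(s + 3)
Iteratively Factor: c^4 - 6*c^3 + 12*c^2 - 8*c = (c - 2)*(c^3 - 4*c^2 + 4*c) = (c - 2)^2*(c^2 - 2*c) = (c - 2)^3*(c)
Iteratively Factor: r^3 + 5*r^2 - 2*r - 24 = (r + 4)*(r^2 + r - 6) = (r + 3)*(r + 4)*(r - 2)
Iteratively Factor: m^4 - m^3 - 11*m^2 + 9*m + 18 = (m + 1)*(m^3 - 2*m^2 - 9*m + 18) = (m - 2)*(m + 1)*(m^2 - 9) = (m - 2)*(m + 1)*(m + 3)*(m - 3)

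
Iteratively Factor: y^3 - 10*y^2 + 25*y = (y)*(y^2 - 10*y + 25) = y*(y - 5)*(y - 5)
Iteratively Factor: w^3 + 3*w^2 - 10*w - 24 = (w + 4)*(w^2 - w - 6) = (w + 2)*(w + 4)*(w - 3)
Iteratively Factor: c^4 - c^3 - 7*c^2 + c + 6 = (c + 2)*(c^3 - 3*c^2 - c + 3) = (c + 1)*(c + 2)*(c^2 - 4*c + 3) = (c - 3)*(c + 1)*(c + 2)*(c - 1)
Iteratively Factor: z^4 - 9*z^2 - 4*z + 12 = (z - 3)*(z^3 + 3*z^2 - 4) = (z - 3)*(z + 2)*(z^2 + z - 2) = (z - 3)*(z - 1)*(z + 2)*(z + 2)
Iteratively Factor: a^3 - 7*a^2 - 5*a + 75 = (a - 5)*(a^2 - 2*a - 15) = (a - 5)*(a + 3)*(a - 5)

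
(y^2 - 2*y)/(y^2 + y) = (y - 2)/(y + 1)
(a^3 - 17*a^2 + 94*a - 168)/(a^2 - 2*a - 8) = (a^2 - 13*a + 42)/(a + 2)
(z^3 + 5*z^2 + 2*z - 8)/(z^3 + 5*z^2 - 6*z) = (z^2 + 6*z + 8)/(z*(z + 6))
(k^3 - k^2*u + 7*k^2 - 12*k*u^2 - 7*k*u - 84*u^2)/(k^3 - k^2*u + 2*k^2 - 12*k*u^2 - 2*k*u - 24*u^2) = (k + 7)/(k + 2)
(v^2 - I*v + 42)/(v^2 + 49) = (v + 6*I)/(v + 7*I)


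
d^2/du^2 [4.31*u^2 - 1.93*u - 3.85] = 8.62000000000000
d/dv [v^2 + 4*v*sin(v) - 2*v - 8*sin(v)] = 4*v*cos(v) + 2*v + 4*sin(v) - 8*cos(v) - 2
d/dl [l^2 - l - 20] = 2*l - 1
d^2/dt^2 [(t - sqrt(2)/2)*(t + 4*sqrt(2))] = 2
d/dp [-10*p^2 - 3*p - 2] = -20*p - 3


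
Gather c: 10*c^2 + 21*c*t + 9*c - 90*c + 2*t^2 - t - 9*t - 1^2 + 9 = 10*c^2 + c*(21*t - 81) + 2*t^2 - 10*t + 8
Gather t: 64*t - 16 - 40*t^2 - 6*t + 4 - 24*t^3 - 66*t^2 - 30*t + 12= -24*t^3 - 106*t^2 + 28*t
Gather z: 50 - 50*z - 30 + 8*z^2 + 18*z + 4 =8*z^2 - 32*z + 24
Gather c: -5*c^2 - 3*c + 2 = -5*c^2 - 3*c + 2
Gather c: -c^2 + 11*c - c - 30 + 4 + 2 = -c^2 + 10*c - 24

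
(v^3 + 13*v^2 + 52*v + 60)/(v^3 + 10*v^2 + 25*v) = (v^2 + 8*v + 12)/(v*(v + 5))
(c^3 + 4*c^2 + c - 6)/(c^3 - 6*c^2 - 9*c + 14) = (c + 3)/(c - 7)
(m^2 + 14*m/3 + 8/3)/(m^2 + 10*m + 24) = (m + 2/3)/(m + 6)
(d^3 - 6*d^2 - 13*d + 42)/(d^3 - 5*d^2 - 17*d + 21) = (d - 2)/(d - 1)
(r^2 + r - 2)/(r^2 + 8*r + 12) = (r - 1)/(r + 6)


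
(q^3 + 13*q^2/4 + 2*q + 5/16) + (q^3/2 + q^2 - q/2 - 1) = 3*q^3/2 + 17*q^2/4 + 3*q/2 - 11/16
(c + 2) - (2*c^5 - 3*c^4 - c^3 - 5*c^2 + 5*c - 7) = -2*c^5 + 3*c^4 + c^3 + 5*c^2 - 4*c + 9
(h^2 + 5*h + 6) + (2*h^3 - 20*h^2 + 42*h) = 2*h^3 - 19*h^2 + 47*h + 6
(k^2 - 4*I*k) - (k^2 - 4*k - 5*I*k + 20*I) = 4*k + I*k - 20*I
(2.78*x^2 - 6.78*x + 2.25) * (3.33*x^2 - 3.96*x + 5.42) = 9.2574*x^4 - 33.5862*x^3 + 49.4089*x^2 - 45.6576*x + 12.195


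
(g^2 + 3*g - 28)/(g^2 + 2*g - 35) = (g - 4)/(g - 5)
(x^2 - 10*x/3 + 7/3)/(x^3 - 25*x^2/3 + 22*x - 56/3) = (x - 1)/(x^2 - 6*x + 8)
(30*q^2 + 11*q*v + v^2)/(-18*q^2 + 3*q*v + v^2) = (-5*q - v)/(3*q - v)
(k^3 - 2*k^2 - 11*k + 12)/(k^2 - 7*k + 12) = (k^2 + 2*k - 3)/(k - 3)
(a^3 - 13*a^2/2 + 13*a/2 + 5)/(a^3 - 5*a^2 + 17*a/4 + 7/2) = 2*(a - 5)/(2*a - 7)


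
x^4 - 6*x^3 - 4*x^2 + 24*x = x*(x - 6)*(x - 2)*(x + 2)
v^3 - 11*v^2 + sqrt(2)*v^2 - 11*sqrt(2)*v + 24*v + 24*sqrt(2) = (v - 8)*(v - 3)*(v + sqrt(2))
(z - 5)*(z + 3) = z^2 - 2*z - 15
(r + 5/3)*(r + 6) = r^2 + 23*r/3 + 10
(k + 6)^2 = k^2 + 12*k + 36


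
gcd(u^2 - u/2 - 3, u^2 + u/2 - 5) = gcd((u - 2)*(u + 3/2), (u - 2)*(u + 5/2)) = u - 2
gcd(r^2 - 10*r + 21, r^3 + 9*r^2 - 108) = r - 3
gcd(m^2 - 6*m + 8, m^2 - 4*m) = m - 4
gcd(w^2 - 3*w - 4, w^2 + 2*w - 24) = w - 4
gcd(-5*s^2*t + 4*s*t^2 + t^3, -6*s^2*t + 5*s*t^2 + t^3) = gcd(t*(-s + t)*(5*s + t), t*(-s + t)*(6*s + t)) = s*t - t^2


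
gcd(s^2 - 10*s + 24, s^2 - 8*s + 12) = s - 6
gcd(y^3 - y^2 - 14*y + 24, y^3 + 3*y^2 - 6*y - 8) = y^2 + 2*y - 8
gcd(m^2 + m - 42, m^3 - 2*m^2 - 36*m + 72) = m - 6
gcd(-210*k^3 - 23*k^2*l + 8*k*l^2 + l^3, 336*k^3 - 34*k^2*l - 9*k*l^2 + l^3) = 6*k + l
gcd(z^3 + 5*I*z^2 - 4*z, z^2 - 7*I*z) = z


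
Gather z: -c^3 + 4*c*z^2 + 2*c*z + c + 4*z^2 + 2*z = -c^3 + c + z^2*(4*c + 4) + z*(2*c + 2)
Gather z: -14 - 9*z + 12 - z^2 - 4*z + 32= -z^2 - 13*z + 30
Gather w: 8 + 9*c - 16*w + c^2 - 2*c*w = c^2 + 9*c + w*(-2*c - 16) + 8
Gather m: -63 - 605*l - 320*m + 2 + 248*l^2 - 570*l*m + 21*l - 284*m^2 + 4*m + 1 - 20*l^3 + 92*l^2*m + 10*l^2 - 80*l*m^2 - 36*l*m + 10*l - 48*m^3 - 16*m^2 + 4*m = -20*l^3 + 258*l^2 - 574*l - 48*m^3 + m^2*(-80*l - 300) + m*(92*l^2 - 606*l - 312) - 60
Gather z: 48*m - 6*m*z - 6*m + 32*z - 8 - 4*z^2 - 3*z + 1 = 42*m - 4*z^2 + z*(29 - 6*m) - 7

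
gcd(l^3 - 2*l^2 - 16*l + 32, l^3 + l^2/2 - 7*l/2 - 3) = l - 2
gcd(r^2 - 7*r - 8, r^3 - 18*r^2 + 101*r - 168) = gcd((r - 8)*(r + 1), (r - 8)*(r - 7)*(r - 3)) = r - 8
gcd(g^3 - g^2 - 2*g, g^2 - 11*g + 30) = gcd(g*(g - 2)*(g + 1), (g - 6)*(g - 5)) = 1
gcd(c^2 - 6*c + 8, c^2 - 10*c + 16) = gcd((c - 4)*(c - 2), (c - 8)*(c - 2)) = c - 2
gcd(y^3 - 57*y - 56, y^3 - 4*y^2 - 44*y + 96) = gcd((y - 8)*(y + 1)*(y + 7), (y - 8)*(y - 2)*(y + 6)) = y - 8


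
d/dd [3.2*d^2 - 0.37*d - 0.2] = 6.4*d - 0.37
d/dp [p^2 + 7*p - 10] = 2*p + 7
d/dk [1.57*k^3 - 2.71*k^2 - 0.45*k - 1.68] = 4.71*k^2 - 5.42*k - 0.45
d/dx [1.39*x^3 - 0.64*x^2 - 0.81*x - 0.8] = 4.17*x^2 - 1.28*x - 0.81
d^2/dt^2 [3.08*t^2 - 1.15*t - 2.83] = 6.16000000000000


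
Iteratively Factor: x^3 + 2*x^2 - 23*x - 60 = (x + 3)*(x^2 - x - 20) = (x - 5)*(x + 3)*(x + 4)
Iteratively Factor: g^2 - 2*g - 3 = (g - 3)*(g + 1)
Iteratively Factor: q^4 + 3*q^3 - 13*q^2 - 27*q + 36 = (q - 1)*(q^3 + 4*q^2 - 9*q - 36) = (q - 3)*(q - 1)*(q^2 + 7*q + 12) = (q - 3)*(q - 1)*(q + 3)*(q + 4)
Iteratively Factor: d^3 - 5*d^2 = (d)*(d^2 - 5*d) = d*(d - 5)*(d)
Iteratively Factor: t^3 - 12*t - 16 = (t + 2)*(t^2 - 2*t - 8) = (t + 2)^2*(t - 4)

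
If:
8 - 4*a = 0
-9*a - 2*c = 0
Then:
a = 2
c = -9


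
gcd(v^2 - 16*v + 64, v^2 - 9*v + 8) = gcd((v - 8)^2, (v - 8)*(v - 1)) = v - 8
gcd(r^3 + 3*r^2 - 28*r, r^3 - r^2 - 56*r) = r^2 + 7*r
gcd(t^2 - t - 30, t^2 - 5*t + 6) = 1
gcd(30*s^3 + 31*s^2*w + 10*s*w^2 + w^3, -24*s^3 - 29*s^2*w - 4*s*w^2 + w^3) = 3*s + w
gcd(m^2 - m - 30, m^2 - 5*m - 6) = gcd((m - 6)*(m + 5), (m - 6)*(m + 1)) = m - 6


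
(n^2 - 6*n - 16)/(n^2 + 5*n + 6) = (n - 8)/(n + 3)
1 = 1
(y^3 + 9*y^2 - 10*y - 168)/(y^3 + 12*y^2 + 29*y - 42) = (y - 4)/(y - 1)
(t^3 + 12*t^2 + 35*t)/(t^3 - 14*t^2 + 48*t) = (t^2 + 12*t + 35)/(t^2 - 14*t + 48)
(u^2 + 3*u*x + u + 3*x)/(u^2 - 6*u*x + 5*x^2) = (u^2 + 3*u*x + u + 3*x)/(u^2 - 6*u*x + 5*x^2)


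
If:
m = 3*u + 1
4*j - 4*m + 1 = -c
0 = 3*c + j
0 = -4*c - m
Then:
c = -1/5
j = 3/5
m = 4/5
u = -1/15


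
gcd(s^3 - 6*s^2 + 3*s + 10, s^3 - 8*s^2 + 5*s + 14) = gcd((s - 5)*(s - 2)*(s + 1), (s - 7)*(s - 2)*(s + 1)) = s^2 - s - 2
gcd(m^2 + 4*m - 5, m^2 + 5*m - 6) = m - 1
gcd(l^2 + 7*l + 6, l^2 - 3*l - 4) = l + 1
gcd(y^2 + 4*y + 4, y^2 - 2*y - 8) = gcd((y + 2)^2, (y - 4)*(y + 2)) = y + 2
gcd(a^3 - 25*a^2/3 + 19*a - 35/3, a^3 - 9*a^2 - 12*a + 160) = a - 5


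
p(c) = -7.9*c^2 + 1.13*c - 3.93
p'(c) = 1.13 - 15.8*c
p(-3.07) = -81.86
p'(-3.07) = 49.64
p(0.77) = -7.74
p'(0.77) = -11.04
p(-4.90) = -199.15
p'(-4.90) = 78.55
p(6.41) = -321.28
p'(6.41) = -100.15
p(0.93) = -9.71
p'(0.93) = -13.56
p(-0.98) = -12.62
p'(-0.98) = 16.61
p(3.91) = -120.29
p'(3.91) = -60.65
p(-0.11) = -4.15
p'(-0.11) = 2.87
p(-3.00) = -78.42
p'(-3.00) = 48.53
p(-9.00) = -654.00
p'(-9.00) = 143.33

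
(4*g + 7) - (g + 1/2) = 3*g + 13/2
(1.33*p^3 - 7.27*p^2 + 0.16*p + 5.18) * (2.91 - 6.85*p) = -9.1105*p^4 + 53.6698*p^3 - 22.2517*p^2 - 35.0174*p + 15.0738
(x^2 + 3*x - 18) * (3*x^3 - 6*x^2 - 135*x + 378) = 3*x^5 + 3*x^4 - 207*x^3 + 81*x^2 + 3564*x - 6804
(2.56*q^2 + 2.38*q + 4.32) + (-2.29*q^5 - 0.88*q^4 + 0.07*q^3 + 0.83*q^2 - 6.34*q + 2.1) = -2.29*q^5 - 0.88*q^4 + 0.07*q^3 + 3.39*q^2 - 3.96*q + 6.42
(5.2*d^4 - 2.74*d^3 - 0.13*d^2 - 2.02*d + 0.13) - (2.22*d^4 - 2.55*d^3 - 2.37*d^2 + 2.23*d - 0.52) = 2.98*d^4 - 0.19*d^3 + 2.24*d^2 - 4.25*d + 0.65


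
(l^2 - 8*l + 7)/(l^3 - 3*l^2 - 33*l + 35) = 1/(l + 5)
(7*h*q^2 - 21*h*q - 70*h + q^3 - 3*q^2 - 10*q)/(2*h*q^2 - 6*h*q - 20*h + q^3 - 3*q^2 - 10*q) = (7*h + q)/(2*h + q)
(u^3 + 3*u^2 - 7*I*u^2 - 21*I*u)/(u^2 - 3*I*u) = (u^2 + u*(3 - 7*I) - 21*I)/(u - 3*I)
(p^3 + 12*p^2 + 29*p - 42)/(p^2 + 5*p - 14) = (p^2 + 5*p - 6)/(p - 2)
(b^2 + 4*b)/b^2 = (b + 4)/b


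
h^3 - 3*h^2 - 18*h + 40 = (h - 5)*(h - 2)*(h + 4)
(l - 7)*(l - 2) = l^2 - 9*l + 14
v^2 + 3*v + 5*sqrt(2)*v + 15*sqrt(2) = (v + 3)*(v + 5*sqrt(2))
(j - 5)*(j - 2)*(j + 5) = j^3 - 2*j^2 - 25*j + 50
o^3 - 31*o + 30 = (o - 5)*(o - 1)*(o + 6)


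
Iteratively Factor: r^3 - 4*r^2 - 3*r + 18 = (r + 2)*(r^2 - 6*r + 9) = (r - 3)*(r + 2)*(r - 3)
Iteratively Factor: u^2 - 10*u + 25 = (u - 5)*(u - 5)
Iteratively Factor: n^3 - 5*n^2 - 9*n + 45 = (n - 5)*(n^2 - 9) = (n - 5)*(n - 3)*(n + 3)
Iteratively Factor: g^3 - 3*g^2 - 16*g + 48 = (g + 4)*(g^2 - 7*g + 12) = (g - 4)*(g + 4)*(g - 3)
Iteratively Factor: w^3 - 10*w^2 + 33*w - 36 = (w - 3)*(w^2 - 7*w + 12) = (w - 3)^2*(w - 4)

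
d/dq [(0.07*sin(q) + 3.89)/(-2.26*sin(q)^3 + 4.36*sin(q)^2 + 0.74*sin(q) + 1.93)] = (0.3164*sin(q)^3 + 26.069*sin(q)^2 - 33.9208*sin(q) - 2.7435)*cos(q)/(5.1076*sin(q)^6 - 19.7072*sin(q)^5 + 15.6648*sin(q)^4 - 2.2708*sin(q)^3 + 17.3772*sin(q)^2 + 2.8564*sin(q) + 3.7249)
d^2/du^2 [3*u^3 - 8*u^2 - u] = 18*u - 16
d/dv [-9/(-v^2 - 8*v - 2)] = 18*(-v - 4)/(v^2 + 8*v + 2)^2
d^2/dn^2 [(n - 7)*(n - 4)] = 2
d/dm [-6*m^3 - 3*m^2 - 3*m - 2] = -18*m^2 - 6*m - 3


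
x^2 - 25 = (x - 5)*(x + 5)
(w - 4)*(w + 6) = w^2 + 2*w - 24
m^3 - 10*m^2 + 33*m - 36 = (m - 4)*(m - 3)^2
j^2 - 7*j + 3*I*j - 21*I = (j - 7)*(j + 3*I)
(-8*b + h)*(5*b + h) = -40*b^2 - 3*b*h + h^2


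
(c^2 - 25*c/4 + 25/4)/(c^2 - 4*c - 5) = (c - 5/4)/(c + 1)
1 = 1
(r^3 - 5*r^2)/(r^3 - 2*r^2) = (r - 5)/(r - 2)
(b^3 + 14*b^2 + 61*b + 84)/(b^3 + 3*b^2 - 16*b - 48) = (b + 7)/(b - 4)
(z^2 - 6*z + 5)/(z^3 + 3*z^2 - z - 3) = (z - 5)/(z^2 + 4*z + 3)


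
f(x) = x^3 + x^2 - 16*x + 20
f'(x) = 3*x^2 + 2*x - 16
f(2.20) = 0.29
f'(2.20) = 2.92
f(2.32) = 0.75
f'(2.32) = 4.79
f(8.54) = 579.13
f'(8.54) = 219.87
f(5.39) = 119.40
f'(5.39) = 81.94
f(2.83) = 5.39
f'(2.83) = 13.69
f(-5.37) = -20.10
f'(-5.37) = 59.77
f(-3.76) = 41.14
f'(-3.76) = 18.89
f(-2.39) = 50.30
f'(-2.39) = -3.64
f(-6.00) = -64.00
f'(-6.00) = 80.00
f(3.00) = 8.00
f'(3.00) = 17.00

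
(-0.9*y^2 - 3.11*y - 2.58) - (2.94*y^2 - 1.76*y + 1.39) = -3.84*y^2 - 1.35*y - 3.97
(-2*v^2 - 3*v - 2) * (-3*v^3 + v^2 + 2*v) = 6*v^5 + 7*v^4 - v^3 - 8*v^2 - 4*v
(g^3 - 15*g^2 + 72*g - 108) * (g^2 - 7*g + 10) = g^5 - 22*g^4 + 187*g^3 - 762*g^2 + 1476*g - 1080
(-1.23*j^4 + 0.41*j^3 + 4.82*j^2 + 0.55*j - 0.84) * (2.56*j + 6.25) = -3.1488*j^5 - 6.6379*j^4 + 14.9017*j^3 + 31.533*j^2 + 1.2871*j - 5.25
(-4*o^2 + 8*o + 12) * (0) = 0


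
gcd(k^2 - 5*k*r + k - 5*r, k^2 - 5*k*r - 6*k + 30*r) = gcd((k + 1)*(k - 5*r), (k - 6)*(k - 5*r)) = -k + 5*r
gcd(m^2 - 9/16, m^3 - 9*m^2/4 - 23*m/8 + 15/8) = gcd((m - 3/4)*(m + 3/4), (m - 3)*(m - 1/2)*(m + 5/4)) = 1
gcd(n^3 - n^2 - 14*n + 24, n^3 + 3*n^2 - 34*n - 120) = n + 4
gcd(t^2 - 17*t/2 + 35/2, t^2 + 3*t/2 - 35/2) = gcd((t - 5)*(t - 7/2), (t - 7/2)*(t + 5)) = t - 7/2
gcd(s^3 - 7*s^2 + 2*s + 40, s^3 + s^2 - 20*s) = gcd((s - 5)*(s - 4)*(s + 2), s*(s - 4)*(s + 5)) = s - 4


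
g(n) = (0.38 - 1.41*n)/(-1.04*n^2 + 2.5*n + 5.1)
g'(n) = (0.38 - 1.41*n)*(2.08*n - 2.5)/(-1.04*n^2 + 2.5*n + 5.1)^2 - 1.41/(-1.04*n^2 + 2.5*n + 5.1) = (-1.4664*n^2 + 0.7904*n - 8.141)/(1.0816*n^4 - 5.2*n^3 - 4.358*n^2 + 25.5*n + 26.01)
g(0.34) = -0.02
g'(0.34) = -0.24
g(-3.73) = -0.30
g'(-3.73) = -0.09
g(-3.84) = -0.29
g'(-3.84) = -0.08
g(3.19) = -1.65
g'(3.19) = -3.31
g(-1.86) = -0.95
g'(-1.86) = -1.48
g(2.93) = -1.07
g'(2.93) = -1.51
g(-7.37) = -0.15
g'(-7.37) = -0.02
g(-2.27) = -0.60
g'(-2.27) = -0.50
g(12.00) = 0.14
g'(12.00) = -0.02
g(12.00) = 0.14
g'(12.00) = -0.02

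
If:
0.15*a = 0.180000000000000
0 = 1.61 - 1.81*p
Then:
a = 1.20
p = 0.89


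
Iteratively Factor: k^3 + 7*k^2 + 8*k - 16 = (k + 4)*(k^2 + 3*k - 4) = (k - 1)*(k + 4)*(k + 4)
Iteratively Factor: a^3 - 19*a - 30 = (a - 5)*(a^2 + 5*a + 6) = (a - 5)*(a + 2)*(a + 3)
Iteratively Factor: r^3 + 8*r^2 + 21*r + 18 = (r + 2)*(r^2 + 6*r + 9) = (r + 2)*(r + 3)*(r + 3)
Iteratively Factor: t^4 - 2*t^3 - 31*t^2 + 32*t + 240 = (t + 4)*(t^3 - 6*t^2 - 7*t + 60) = (t - 4)*(t + 4)*(t^2 - 2*t - 15) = (t - 5)*(t - 4)*(t + 4)*(t + 3)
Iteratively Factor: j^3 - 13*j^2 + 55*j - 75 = (j - 3)*(j^2 - 10*j + 25) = (j - 5)*(j - 3)*(j - 5)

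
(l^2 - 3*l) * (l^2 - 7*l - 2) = l^4 - 10*l^3 + 19*l^2 + 6*l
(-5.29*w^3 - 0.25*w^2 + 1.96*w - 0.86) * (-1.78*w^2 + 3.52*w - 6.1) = 9.4162*w^5 - 18.1758*w^4 + 27.9002*w^3 + 9.955*w^2 - 14.9832*w + 5.246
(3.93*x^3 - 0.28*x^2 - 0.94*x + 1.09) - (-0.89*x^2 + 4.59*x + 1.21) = 3.93*x^3 + 0.61*x^2 - 5.53*x - 0.12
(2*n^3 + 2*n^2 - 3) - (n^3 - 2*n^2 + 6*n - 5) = n^3 + 4*n^2 - 6*n + 2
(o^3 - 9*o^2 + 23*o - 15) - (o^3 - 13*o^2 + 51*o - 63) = 4*o^2 - 28*o + 48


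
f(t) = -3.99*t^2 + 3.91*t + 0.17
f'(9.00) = -67.91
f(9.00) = -287.83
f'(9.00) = -67.91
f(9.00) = -287.83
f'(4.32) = -30.56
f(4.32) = -57.40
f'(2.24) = -13.97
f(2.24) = -11.09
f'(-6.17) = 53.15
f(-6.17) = -175.85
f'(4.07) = -28.57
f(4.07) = -50.01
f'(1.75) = -10.06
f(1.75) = -5.21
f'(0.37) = 0.96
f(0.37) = 1.07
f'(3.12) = -20.99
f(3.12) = -26.47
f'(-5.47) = 47.56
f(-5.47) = -140.60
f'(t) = 3.91 - 7.98*t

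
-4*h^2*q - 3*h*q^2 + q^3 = q*(-4*h + q)*(h + q)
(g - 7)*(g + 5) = g^2 - 2*g - 35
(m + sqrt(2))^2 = m^2 + 2*sqrt(2)*m + 2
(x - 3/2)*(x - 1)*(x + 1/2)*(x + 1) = x^4 - x^3 - 7*x^2/4 + x + 3/4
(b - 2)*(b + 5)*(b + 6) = b^3 + 9*b^2 + 8*b - 60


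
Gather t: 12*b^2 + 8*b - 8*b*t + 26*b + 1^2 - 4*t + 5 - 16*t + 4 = 12*b^2 + 34*b + t*(-8*b - 20) + 10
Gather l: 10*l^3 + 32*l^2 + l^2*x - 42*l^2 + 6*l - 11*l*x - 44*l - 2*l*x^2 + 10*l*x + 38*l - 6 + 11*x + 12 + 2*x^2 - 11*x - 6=10*l^3 + l^2*(x - 10) + l*(-2*x^2 - x) + 2*x^2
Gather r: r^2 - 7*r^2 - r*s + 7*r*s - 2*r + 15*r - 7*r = -6*r^2 + r*(6*s + 6)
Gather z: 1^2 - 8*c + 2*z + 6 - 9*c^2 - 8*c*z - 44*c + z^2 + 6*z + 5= -9*c^2 - 52*c + z^2 + z*(8 - 8*c) + 12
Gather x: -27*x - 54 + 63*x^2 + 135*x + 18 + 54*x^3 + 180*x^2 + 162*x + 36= 54*x^3 + 243*x^2 + 270*x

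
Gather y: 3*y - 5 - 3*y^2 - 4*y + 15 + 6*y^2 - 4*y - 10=3*y^2 - 5*y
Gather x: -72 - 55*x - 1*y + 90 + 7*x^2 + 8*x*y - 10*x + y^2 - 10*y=7*x^2 + x*(8*y - 65) + y^2 - 11*y + 18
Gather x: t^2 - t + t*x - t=t^2 + t*x - 2*t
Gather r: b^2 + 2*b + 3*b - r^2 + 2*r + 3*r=b^2 + 5*b - r^2 + 5*r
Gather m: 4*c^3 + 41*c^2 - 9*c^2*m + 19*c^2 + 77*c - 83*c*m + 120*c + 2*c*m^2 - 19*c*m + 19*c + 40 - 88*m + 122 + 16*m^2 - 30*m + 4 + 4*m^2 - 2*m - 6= 4*c^3 + 60*c^2 + 216*c + m^2*(2*c + 20) + m*(-9*c^2 - 102*c - 120) + 160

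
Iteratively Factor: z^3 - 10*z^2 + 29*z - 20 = (z - 1)*(z^2 - 9*z + 20) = (z - 4)*(z - 1)*(z - 5)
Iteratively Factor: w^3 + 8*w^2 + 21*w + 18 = (w + 2)*(w^2 + 6*w + 9) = (w + 2)*(w + 3)*(w + 3)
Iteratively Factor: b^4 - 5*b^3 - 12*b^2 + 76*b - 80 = (b - 2)*(b^3 - 3*b^2 - 18*b + 40) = (b - 2)*(b + 4)*(b^2 - 7*b + 10) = (b - 5)*(b - 2)*(b + 4)*(b - 2)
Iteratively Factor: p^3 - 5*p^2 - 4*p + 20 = (p - 2)*(p^2 - 3*p - 10) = (p - 2)*(p + 2)*(p - 5)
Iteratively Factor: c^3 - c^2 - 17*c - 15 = (c + 3)*(c^2 - 4*c - 5) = (c - 5)*(c + 3)*(c + 1)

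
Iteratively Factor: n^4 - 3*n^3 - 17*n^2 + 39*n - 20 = (n - 1)*(n^3 - 2*n^2 - 19*n + 20) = (n - 1)*(n + 4)*(n^2 - 6*n + 5) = (n - 1)^2*(n + 4)*(n - 5)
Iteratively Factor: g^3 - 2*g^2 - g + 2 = (g - 1)*(g^2 - g - 2) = (g - 1)*(g + 1)*(g - 2)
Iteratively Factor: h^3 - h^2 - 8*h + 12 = (h - 2)*(h^2 + h - 6) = (h - 2)*(h + 3)*(h - 2)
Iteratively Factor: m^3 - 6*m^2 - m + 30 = (m - 3)*(m^2 - 3*m - 10) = (m - 5)*(m - 3)*(m + 2)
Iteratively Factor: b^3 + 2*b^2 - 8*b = (b - 2)*(b^2 + 4*b) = b*(b - 2)*(b + 4)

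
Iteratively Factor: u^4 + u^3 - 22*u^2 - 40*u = (u + 2)*(u^3 - u^2 - 20*u) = (u + 2)*(u + 4)*(u^2 - 5*u) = u*(u + 2)*(u + 4)*(u - 5)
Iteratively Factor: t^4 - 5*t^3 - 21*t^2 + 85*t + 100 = (t + 1)*(t^3 - 6*t^2 - 15*t + 100) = (t - 5)*(t + 1)*(t^2 - t - 20) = (t - 5)^2*(t + 1)*(t + 4)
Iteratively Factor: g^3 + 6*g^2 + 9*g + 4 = (g + 1)*(g^2 + 5*g + 4) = (g + 1)^2*(g + 4)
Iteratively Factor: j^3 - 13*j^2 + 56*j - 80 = (j - 4)*(j^2 - 9*j + 20) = (j - 4)^2*(j - 5)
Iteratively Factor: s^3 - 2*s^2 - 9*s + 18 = (s - 3)*(s^2 + s - 6) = (s - 3)*(s - 2)*(s + 3)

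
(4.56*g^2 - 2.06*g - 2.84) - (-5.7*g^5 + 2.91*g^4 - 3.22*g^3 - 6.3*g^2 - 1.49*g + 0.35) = 5.7*g^5 - 2.91*g^4 + 3.22*g^3 + 10.86*g^2 - 0.57*g - 3.19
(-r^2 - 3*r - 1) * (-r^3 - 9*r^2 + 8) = r^5 + 12*r^4 + 28*r^3 + r^2 - 24*r - 8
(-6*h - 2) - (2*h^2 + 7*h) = -2*h^2 - 13*h - 2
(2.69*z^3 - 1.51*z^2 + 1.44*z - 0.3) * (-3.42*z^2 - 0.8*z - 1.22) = -9.1998*z^5 + 3.0122*z^4 - 6.9986*z^3 + 1.7162*z^2 - 1.5168*z + 0.366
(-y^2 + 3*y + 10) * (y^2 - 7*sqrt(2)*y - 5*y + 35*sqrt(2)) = -y^4 + 8*y^3 + 7*sqrt(2)*y^3 - 56*sqrt(2)*y^2 - 5*y^2 - 50*y + 35*sqrt(2)*y + 350*sqrt(2)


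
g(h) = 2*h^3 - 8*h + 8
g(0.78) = 2.71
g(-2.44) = -1.53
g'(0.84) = -3.77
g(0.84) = 2.47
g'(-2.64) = 33.82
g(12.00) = 3368.00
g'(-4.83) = 131.97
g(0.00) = 8.00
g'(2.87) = 41.42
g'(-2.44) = 27.72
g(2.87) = 32.32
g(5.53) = 301.98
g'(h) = 6*h^2 - 8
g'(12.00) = 856.00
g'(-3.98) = 87.04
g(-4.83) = -178.72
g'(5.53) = 175.49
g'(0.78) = -4.35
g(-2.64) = -7.68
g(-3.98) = -86.25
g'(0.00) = -8.00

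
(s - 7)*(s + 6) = s^2 - s - 42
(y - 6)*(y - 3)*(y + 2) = y^3 - 7*y^2 + 36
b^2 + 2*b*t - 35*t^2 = (b - 5*t)*(b + 7*t)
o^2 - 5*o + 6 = (o - 3)*(o - 2)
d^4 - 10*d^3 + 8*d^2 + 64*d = d*(d - 8)*(d - 4)*(d + 2)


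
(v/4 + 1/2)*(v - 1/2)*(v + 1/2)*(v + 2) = v^4/4 + v^3 + 15*v^2/16 - v/4 - 1/4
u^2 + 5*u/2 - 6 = (u - 3/2)*(u + 4)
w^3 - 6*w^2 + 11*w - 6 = (w - 3)*(w - 2)*(w - 1)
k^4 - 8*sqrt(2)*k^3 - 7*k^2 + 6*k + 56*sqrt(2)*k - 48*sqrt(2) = (k - 2)*(k - 1)*(k + 3)*(k - 8*sqrt(2))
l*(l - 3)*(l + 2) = l^3 - l^2 - 6*l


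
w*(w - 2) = w^2 - 2*w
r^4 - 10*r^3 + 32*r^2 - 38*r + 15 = (r - 5)*(r - 3)*(r - 1)^2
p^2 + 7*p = p*(p + 7)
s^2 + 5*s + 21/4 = (s + 3/2)*(s + 7/2)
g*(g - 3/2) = g^2 - 3*g/2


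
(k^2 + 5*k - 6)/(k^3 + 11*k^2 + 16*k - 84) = (k - 1)/(k^2 + 5*k - 14)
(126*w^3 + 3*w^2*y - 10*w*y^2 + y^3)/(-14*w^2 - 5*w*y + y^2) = (-18*w^2 - 3*w*y + y^2)/(2*w + y)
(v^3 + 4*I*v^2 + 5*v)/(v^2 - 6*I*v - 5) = v*(v + 5*I)/(v - 5*I)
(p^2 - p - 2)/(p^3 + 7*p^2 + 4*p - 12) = (p^2 - p - 2)/(p^3 + 7*p^2 + 4*p - 12)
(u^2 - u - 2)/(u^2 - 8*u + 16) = (u^2 - u - 2)/(u^2 - 8*u + 16)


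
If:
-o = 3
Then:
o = -3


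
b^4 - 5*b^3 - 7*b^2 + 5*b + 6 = (b - 6)*(b - 1)*(b + 1)^2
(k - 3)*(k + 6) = k^2 + 3*k - 18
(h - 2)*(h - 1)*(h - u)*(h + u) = h^4 - 3*h^3 - h^2*u^2 + 2*h^2 + 3*h*u^2 - 2*u^2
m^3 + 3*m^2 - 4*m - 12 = (m - 2)*(m + 2)*(m + 3)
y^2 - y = y*(y - 1)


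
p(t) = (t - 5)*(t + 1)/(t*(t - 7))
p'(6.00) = -2.31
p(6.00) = -1.17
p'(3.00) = -0.22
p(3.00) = 0.67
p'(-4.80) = -0.05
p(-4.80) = 0.66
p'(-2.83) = -0.11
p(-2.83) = 0.52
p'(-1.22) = -0.51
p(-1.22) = 0.14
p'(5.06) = -0.64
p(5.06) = -0.04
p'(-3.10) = -0.10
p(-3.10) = 0.54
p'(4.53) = -0.41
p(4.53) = 0.23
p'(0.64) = -1.80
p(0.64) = 1.76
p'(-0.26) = -10.61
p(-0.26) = -2.06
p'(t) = (t - 5)/(t*(t - 7)) + (t + 1)/(t*(t - 7)) - (t - 5)*(t + 1)/(t*(t - 7)^2) - (t - 5)*(t + 1)/(t^2*(t - 7)) = (-3*t^2 + 10*t - 35)/(t^2*(t^2 - 14*t + 49))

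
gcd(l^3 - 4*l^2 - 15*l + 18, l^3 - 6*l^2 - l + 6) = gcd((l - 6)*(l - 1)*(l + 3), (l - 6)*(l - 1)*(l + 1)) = l^2 - 7*l + 6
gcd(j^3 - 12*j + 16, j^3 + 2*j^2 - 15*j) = 1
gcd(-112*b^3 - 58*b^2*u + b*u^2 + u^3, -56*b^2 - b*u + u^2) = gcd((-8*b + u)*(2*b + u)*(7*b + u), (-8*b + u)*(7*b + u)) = -56*b^2 - b*u + u^2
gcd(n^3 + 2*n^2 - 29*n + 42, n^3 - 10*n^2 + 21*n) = n - 3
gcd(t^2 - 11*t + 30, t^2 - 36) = t - 6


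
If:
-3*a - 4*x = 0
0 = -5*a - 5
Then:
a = -1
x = 3/4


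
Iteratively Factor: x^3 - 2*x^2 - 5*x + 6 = (x + 2)*(x^2 - 4*x + 3) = (x - 3)*(x + 2)*(x - 1)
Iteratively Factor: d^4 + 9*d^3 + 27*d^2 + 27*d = (d)*(d^3 + 9*d^2 + 27*d + 27) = d*(d + 3)*(d^2 + 6*d + 9) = d*(d + 3)^2*(d + 3)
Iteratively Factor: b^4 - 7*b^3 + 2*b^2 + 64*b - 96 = (b + 3)*(b^3 - 10*b^2 + 32*b - 32) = (b - 4)*(b + 3)*(b^2 - 6*b + 8) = (b - 4)*(b - 2)*(b + 3)*(b - 4)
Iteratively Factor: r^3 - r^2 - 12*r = (r + 3)*(r^2 - 4*r) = (r - 4)*(r + 3)*(r)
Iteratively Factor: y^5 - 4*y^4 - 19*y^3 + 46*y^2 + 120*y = (y - 5)*(y^4 + y^3 - 14*y^2 - 24*y) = y*(y - 5)*(y^3 + y^2 - 14*y - 24) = y*(y - 5)*(y + 3)*(y^2 - 2*y - 8) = y*(y - 5)*(y + 2)*(y + 3)*(y - 4)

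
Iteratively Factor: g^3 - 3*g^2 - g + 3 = (g - 3)*(g^2 - 1) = (g - 3)*(g - 1)*(g + 1)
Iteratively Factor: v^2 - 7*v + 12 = (v - 3)*(v - 4)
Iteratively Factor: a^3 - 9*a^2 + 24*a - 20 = (a - 2)*(a^2 - 7*a + 10) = (a - 5)*(a - 2)*(a - 2)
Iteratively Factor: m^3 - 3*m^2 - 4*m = (m - 4)*(m^2 + m) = m*(m - 4)*(m + 1)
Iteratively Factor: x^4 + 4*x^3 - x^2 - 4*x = (x + 1)*(x^3 + 3*x^2 - 4*x) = x*(x + 1)*(x^2 + 3*x - 4) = x*(x - 1)*(x + 1)*(x + 4)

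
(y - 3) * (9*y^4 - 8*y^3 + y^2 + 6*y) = 9*y^5 - 35*y^4 + 25*y^3 + 3*y^2 - 18*y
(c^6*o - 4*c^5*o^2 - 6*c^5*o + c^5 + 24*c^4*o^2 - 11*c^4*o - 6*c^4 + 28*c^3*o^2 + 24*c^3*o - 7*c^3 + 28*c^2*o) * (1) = c^6*o - 4*c^5*o^2 - 6*c^5*o + c^5 + 24*c^4*o^2 - 11*c^4*o - 6*c^4 + 28*c^3*o^2 + 24*c^3*o - 7*c^3 + 28*c^2*o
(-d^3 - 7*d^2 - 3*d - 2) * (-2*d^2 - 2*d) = 2*d^5 + 16*d^4 + 20*d^3 + 10*d^2 + 4*d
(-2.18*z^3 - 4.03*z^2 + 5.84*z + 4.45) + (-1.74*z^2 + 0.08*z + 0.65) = -2.18*z^3 - 5.77*z^2 + 5.92*z + 5.1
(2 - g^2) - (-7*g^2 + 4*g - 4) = 6*g^2 - 4*g + 6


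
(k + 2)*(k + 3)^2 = k^3 + 8*k^2 + 21*k + 18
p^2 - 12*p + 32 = (p - 8)*(p - 4)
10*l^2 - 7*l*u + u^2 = (-5*l + u)*(-2*l + u)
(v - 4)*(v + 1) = v^2 - 3*v - 4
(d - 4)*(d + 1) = d^2 - 3*d - 4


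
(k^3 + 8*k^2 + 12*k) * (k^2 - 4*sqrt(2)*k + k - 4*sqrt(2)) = k^5 - 4*sqrt(2)*k^4 + 9*k^4 - 36*sqrt(2)*k^3 + 20*k^3 - 80*sqrt(2)*k^2 + 12*k^2 - 48*sqrt(2)*k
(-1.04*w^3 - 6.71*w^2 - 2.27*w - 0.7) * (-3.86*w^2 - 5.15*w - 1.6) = 4.0144*w^5 + 31.2566*w^4 + 44.9827*w^3 + 25.1285*w^2 + 7.237*w + 1.12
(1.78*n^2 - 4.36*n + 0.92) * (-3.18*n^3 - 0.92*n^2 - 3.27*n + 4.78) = -5.6604*n^5 + 12.2272*n^4 - 4.735*n^3 + 21.9192*n^2 - 23.8492*n + 4.3976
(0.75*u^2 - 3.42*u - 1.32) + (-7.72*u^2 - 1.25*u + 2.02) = -6.97*u^2 - 4.67*u + 0.7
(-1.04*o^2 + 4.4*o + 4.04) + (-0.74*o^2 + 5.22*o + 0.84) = -1.78*o^2 + 9.62*o + 4.88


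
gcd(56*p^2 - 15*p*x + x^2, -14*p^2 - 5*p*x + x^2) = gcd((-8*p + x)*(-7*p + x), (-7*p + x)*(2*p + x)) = -7*p + x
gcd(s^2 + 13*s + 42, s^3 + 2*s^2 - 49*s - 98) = s + 7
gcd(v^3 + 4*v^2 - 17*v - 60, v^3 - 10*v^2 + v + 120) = v + 3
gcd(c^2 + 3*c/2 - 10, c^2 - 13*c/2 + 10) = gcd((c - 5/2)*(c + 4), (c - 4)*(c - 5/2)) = c - 5/2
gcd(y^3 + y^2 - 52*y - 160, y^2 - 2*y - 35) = y + 5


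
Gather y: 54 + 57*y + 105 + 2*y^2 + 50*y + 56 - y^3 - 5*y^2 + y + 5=-y^3 - 3*y^2 + 108*y + 220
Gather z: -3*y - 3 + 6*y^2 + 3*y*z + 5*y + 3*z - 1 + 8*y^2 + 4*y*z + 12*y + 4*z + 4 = 14*y^2 + 14*y + z*(7*y + 7)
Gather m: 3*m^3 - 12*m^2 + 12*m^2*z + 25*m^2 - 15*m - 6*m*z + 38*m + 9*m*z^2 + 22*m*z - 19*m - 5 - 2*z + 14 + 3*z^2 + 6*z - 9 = 3*m^3 + m^2*(12*z + 13) + m*(9*z^2 + 16*z + 4) + 3*z^2 + 4*z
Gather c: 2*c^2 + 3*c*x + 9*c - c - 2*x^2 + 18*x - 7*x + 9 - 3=2*c^2 + c*(3*x + 8) - 2*x^2 + 11*x + 6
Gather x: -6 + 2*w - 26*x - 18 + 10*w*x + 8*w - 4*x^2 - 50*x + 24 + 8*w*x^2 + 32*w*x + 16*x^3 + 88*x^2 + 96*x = 10*w + 16*x^3 + x^2*(8*w + 84) + x*(42*w + 20)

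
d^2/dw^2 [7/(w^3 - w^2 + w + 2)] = 14*((1 - 3*w)*(w^3 - w^2 + w + 2) + (3*w^2 - 2*w + 1)^2)/(w^3 - w^2 + w + 2)^3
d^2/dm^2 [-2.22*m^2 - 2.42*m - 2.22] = -4.44000000000000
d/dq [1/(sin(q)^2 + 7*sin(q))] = -(2*sin(q) + 7)*cos(q)/((sin(q) + 7)^2*sin(q)^2)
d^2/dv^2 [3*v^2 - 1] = 6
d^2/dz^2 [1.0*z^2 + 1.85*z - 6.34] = 2.00000000000000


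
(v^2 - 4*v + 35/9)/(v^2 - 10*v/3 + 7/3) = (v - 5/3)/(v - 1)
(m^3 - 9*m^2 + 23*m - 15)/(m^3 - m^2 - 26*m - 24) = (-m^3 + 9*m^2 - 23*m + 15)/(-m^3 + m^2 + 26*m + 24)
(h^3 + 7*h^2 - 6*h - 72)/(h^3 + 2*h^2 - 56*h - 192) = (h - 3)/(h - 8)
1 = 1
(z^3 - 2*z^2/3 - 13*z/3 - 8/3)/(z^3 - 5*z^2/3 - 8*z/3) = (z + 1)/z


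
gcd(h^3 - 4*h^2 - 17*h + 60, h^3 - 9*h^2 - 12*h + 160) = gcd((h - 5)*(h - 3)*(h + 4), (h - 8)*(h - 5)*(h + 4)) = h^2 - h - 20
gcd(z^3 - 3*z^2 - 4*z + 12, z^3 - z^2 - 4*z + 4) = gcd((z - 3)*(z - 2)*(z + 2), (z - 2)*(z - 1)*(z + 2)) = z^2 - 4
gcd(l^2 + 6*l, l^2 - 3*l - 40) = 1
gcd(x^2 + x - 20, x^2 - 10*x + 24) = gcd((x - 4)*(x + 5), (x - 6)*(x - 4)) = x - 4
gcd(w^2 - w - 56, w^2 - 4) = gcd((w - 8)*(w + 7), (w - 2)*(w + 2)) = 1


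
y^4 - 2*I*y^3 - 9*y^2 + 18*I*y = y*(y - 3)*(y + 3)*(y - 2*I)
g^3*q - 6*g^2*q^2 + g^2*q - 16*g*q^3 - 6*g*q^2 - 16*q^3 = (g - 8*q)*(g + 2*q)*(g*q + q)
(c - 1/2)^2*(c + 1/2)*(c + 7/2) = c^4 + 3*c^3 - 2*c^2 - 3*c/4 + 7/16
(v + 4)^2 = v^2 + 8*v + 16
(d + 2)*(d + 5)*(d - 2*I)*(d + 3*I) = d^4 + 7*d^3 + I*d^3 + 16*d^2 + 7*I*d^2 + 42*d + 10*I*d + 60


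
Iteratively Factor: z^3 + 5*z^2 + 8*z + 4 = (z + 2)*(z^2 + 3*z + 2) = (z + 2)^2*(z + 1)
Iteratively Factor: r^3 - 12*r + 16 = (r + 4)*(r^2 - 4*r + 4) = (r - 2)*(r + 4)*(r - 2)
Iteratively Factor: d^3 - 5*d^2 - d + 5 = (d - 5)*(d^2 - 1) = (d - 5)*(d - 1)*(d + 1)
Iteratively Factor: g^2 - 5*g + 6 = (g - 2)*(g - 3)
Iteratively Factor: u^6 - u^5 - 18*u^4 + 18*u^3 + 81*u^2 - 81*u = (u + 3)*(u^5 - 4*u^4 - 6*u^3 + 36*u^2 - 27*u) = (u + 3)^2*(u^4 - 7*u^3 + 15*u^2 - 9*u) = (u - 3)*(u + 3)^2*(u^3 - 4*u^2 + 3*u) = (u - 3)*(u - 1)*(u + 3)^2*(u^2 - 3*u) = u*(u - 3)*(u - 1)*(u + 3)^2*(u - 3)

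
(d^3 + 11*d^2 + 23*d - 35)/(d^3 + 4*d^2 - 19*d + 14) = (d + 5)/(d - 2)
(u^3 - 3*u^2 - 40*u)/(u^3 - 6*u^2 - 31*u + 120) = u/(u - 3)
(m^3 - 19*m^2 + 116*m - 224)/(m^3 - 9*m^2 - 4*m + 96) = (m - 7)/(m + 3)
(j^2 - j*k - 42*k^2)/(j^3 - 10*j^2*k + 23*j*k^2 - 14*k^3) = (j + 6*k)/(j^2 - 3*j*k + 2*k^2)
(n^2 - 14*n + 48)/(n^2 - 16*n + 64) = (n - 6)/(n - 8)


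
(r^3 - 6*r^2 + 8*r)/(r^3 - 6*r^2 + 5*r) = (r^2 - 6*r + 8)/(r^2 - 6*r + 5)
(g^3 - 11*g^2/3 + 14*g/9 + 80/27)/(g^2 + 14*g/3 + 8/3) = (9*g^2 - 39*g + 40)/(9*(g + 4))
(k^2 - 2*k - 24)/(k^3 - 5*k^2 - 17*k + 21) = (k^2 - 2*k - 24)/(k^3 - 5*k^2 - 17*k + 21)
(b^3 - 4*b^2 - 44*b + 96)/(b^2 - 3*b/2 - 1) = 2*(b^2 - 2*b - 48)/(2*b + 1)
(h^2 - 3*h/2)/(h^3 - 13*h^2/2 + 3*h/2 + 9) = h/(h^2 - 5*h - 6)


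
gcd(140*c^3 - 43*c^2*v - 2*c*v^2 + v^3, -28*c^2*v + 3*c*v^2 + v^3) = -28*c^2 + 3*c*v + v^2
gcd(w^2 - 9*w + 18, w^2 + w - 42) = w - 6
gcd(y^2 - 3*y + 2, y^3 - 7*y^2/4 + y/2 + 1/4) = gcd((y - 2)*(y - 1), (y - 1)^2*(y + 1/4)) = y - 1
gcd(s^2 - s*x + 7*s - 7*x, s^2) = 1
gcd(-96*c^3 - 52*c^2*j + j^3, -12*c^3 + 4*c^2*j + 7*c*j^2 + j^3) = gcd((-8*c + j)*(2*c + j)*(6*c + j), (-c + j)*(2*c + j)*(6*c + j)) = 12*c^2 + 8*c*j + j^2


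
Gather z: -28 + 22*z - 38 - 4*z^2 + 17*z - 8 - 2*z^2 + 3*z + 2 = -6*z^2 + 42*z - 72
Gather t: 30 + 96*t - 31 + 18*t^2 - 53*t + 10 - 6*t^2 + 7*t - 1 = 12*t^2 + 50*t + 8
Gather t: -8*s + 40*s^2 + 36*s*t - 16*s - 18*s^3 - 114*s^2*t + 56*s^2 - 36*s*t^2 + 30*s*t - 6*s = -18*s^3 + 96*s^2 - 36*s*t^2 - 30*s + t*(-114*s^2 + 66*s)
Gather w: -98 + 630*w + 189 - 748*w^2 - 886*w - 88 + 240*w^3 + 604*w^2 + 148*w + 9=240*w^3 - 144*w^2 - 108*w + 12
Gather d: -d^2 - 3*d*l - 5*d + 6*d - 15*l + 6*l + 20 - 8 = -d^2 + d*(1 - 3*l) - 9*l + 12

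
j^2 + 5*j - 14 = (j - 2)*(j + 7)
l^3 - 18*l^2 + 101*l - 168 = (l - 8)*(l - 7)*(l - 3)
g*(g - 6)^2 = g^3 - 12*g^2 + 36*g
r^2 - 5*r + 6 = (r - 3)*(r - 2)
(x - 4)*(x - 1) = x^2 - 5*x + 4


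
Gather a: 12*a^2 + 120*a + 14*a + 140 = 12*a^2 + 134*a + 140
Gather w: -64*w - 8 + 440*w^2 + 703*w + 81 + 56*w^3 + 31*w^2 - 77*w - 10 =56*w^3 + 471*w^2 + 562*w + 63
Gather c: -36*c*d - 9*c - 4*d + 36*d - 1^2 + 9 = c*(-36*d - 9) + 32*d + 8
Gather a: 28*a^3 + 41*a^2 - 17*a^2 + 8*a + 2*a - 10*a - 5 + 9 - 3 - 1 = 28*a^3 + 24*a^2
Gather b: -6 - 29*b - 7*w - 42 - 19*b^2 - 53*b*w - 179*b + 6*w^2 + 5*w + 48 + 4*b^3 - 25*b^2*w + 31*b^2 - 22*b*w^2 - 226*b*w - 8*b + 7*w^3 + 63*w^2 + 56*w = 4*b^3 + b^2*(12 - 25*w) + b*(-22*w^2 - 279*w - 216) + 7*w^3 + 69*w^2 + 54*w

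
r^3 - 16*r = r*(r - 4)*(r + 4)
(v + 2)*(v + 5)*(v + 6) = v^3 + 13*v^2 + 52*v + 60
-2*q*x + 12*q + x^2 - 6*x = (-2*q + x)*(x - 6)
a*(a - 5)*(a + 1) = a^3 - 4*a^2 - 5*a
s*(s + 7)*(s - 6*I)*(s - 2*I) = s^4 + 7*s^3 - 8*I*s^3 - 12*s^2 - 56*I*s^2 - 84*s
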